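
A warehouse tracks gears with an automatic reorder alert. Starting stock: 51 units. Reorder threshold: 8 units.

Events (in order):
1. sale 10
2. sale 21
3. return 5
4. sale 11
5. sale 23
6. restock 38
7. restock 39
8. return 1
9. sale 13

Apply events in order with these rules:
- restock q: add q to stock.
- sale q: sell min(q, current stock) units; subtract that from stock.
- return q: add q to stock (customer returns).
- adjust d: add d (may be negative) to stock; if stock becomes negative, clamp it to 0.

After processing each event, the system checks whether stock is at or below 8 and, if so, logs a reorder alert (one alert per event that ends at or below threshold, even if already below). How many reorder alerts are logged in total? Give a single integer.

Answer: 1

Derivation:
Processing events:
Start: stock = 51
  Event 1 (sale 10): sell min(10,51)=10. stock: 51 - 10 = 41. total_sold = 10
  Event 2 (sale 21): sell min(21,41)=21. stock: 41 - 21 = 20. total_sold = 31
  Event 3 (return 5): 20 + 5 = 25
  Event 4 (sale 11): sell min(11,25)=11. stock: 25 - 11 = 14. total_sold = 42
  Event 5 (sale 23): sell min(23,14)=14. stock: 14 - 14 = 0. total_sold = 56
  Event 6 (restock 38): 0 + 38 = 38
  Event 7 (restock 39): 38 + 39 = 77
  Event 8 (return 1): 77 + 1 = 78
  Event 9 (sale 13): sell min(13,78)=13. stock: 78 - 13 = 65. total_sold = 69
Final: stock = 65, total_sold = 69

Checking against threshold 8:
  After event 1: stock=41 > 8
  After event 2: stock=20 > 8
  After event 3: stock=25 > 8
  After event 4: stock=14 > 8
  After event 5: stock=0 <= 8 -> ALERT
  After event 6: stock=38 > 8
  After event 7: stock=77 > 8
  After event 8: stock=78 > 8
  After event 9: stock=65 > 8
Alert events: [5]. Count = 1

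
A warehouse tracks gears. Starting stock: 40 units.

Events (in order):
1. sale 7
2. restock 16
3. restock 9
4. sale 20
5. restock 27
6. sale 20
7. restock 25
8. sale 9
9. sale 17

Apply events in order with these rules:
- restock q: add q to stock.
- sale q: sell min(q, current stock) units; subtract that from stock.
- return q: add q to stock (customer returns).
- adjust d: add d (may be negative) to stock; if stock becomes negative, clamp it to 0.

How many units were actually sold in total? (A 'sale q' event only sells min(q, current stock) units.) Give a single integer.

Processing events:
Start: stock = 40
  Event 1 (sale 7): sell min(7,40)=7. stock: 40 - 7 = 33. total_sold = 7
  Event 2 (restock 16): 33 + 16 = 49
  Event 3 (restock 9): 49 + 9 = 58
  Event 4 (sale 20): sell min(20,58)=20. stock: 58 - 20 = 38. total_sold = 27
  Event 5 (restock 27): 38 + 27 = 65
  Event 6 (sale 20): sell min(20,65)=20. stock: 65 - 20 = 45. total_sold = 47
  Event 7 (restock 25): 45 + 25 = 70
  Event 8 (sale 9): sell min(9,70)=9. stock: 70 - 9 = 61. total_sold = 56
  Event 9 (sale 17): sell min(17,61)=17. stock: 61 - 17 = 44. total_sold = 73
Final: stock = 44, total_sold = 73

Answer: 73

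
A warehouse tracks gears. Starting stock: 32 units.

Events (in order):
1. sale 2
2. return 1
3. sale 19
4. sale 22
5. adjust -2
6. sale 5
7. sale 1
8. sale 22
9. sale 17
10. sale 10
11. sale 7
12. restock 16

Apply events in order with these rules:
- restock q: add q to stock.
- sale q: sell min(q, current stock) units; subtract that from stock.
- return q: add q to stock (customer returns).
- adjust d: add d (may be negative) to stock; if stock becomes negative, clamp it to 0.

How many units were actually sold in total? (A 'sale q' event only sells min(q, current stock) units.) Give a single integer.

Processing events:
Start: stock = 32
  Event 1 (sale 2): sell min(2,32)=2. stock: 32 - 2 = 30. total_sold = 2
  Event 2 (return 1): 30 + 1 = 31
  Event 3 (sale 19): sell min(19,31)=19. stock: 31 - 19 = 12. total_sold = 21
  Event 4 (sale 22): sell min(22,12)=12. stock: 12 - 12 = 0. total_sold = 33
  Event 5 (adjust -2): 0 + -2 = 0 (clamped to 0)
  Event 6 (sale 5): sell min(5,0)=0. stock: 0 - 0 = 0. total_sold = 33
  Event 7 (sale 1): sell min(1,0)=0. stock: 0 - 0 = 0. total_sold = 33
  Event 8 (sale 22): sell min(22,0)=0. stock: 0 - 0 = 0. total_sold = 33
  Event 9 (sale 17): sell min(17,0)=0. stock: 0 - 0 = 0. total_sold = 33
  Event 10 (sale 10): sell min(10,0)=0. stock: 0 - 0 = 0. total_sold = 33
  Event 11 (sale 7): sell min(7,0)=0. stock: 0 - 0 = 0. total_sold = 33
  Event 12 (restock 16): 0 + 16 = 16
Final: stock = 16, total_sold = 33

Answer: 33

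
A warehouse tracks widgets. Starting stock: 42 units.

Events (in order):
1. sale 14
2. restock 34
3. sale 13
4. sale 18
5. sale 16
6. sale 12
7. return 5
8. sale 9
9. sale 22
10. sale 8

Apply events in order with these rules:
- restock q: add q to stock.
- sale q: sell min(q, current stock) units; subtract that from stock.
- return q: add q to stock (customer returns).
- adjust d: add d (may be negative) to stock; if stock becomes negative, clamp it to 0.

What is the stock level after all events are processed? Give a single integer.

Processing events:
Start: stock = 42
  Event 1 (sale 14): sell min(14,42)=14. stock: 42 - 14 = 28. total_sold = 14
  Event 2 (restock 34): 28 + 34 = 62
  Event 3 (sale 13): sell min(13,62)=13. stock: 62 - 13 = 49. total_sold = 27
  Event 4 (sale 18): sell min(18,49)=18. stock: 49 - 18 = 31. total_sold = 45
  Event 5 (sale 16): sell min(16,31)=16. stock: 31 - 16 = 15. total_sold = 61
  Event 6 (sale 12): sell min(12,15)=12. stock: 15 - 12 = 3. total_sold = 73
  Event 7 (return 5): 3 + 5 = 8
  Event 8 (sale 9): sell min(9,8)=8. stock: 8 - 8 = 0. total_sold = 81
  Event 9 (sale 22): sell min(22,0)=0. stock: 0 - 0 = 0. total_sold = 81
  Event 10 (sale 8): sell min(8,0)=0. stock: 0 - 0 = 0. total_sold = 81
Final: stock = 0, total_sold = 81

Answer: 0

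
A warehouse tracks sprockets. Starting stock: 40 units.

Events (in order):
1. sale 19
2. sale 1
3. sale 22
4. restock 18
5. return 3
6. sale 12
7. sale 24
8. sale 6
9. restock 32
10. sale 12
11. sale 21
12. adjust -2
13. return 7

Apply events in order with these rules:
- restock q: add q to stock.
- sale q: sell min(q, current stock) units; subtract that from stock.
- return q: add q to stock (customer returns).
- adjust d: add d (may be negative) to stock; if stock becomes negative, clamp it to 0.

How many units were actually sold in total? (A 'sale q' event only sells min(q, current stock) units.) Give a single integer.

Processing events:
Start: stock = 40
  Event 1 (sale 19): sell min(19,40)=19. stock: 40 - 19 = 21. total_sold = 19
  Event 2 (sale 1): sell min(1,21)=1. stock: 21 - 1 = 20. total_sold = 20
  Event 3 (sale 22): sell min(22,20)=20. stock: 20 - 20 = 0. total_sold = 40
  Event 4 (restock 18): 0 + 18 = 18
  Event 5 (return 3): 18 + 3 = 21
  Event 6 (sale 12): sell min(12,21)=12. stock: 21 - 12 = 9. total_sold = 52
  Event 7 (sale 24): sell min(24,9)=9. stock: 9 - 9 = 0. total_sold = 61
  Event 8 (sale 6): sell min(6,0)=0. stock: 0 - 0 = 0. total_sold = 61
  Event 9 (restock 32): 0 + 32 = 32
  Event 10 (sale 12): sell min(12,32)=12. stock: 32 - 12 = 20. total_sold = 73
  Event 11 (sale 21): sell min(21,20)=20. stock: 20 - 20 = 0. total_sold = 93
  Event 12 (adjust -2): 0 + -2 = 0 (clamped to 0)
  Event 13 (return 7): 0 + 7 = 7
Final: stock = 7, total_sold = 93

Answer: 93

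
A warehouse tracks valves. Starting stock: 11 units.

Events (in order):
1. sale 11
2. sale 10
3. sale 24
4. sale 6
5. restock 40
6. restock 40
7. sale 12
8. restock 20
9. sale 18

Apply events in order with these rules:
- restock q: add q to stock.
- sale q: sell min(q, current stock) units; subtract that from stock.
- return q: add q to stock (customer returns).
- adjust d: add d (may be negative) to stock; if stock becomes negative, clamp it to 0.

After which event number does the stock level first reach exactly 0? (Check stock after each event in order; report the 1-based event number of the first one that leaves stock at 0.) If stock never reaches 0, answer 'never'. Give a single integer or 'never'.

Processing events:
Start: stock = 11
  Event 1 (sale 11): sell min(11,11)=11. stock: 11 - 11 = 0. total_sold = 11
  Event 2 (sale 10): sell min(10,0)=0. stock: 0 - 0 = 0. total_sold = 11
  Event 3 (sale 24): sell min(24,0)=0. stock: 0 - 0 = 0. total_sold = 11
  Event 4 (sale 6): sell min(6,0)=0. stock: 0 - 0 = 0. total_sold = 11
  Event 5 (restock 40): 0 + 40 = 40
  Event 6 (restock 40): 40 + 40 = 80
  Event 7 (sale 12): sell min(12,80)=12. stock: 80 - 12 = 68. total_sold = 23
  Event 8 (restock 20): 68 + 20 = 88
  Event 9 (sale 18): sell min(18,88)=18. stock: 88 - 18 = 70. total_sold = 41
Final: stock = 70, total_sold = 41

First zero at event 1.

Answer: 1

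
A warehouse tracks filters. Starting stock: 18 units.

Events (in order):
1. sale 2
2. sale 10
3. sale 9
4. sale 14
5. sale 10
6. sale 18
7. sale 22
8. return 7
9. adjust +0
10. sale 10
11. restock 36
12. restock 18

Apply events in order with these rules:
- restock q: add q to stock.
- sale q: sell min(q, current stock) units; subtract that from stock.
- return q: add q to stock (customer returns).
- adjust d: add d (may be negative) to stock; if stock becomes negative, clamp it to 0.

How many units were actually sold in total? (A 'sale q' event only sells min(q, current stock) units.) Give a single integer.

Answer: 25

Derivation:
Processing events:
Start: stock = 18
  Event 1 (sale 2): sell min(2,18)=2. stock: 18 - 2 = 16. total_sold = 2
  Event 2 (sale 10): sell min(10,16)=10. stock: 16 - 10 = 6. total_sold = 12
  Event 3 (sale 9): sell min(9,6)=6. stock: 6 - 6 = 0. total_sold = 18
  Event 4 (sale 14): sell min(14,0)=0. stock: 0 - 0 = 0. total_sold = 18
  Event 5 (sale 10): sell min(10,0)=0. stock: 0 - 0 = 0. total_sold = 18
  Event 6 (sale 18): sell min(18,0)=0. stock: 0 - 0 = 0. total_sold = 18
  Event 7 (sale 22): sell min(22,0)=0. stock: 0 - 0 = 0. total_sold = 18
  Event 8 (return 7): 0 + 7 = 7
  Event 9 (adjust +0): 7 + 0 = 7
  Event 10 (sale 10): sell min(10,7)=7. stock: 7 - 7 = 0. total_sold = 25
  Event 11 (restock 36): 0 + 36 = 36
  Event 12 (restock 18): 36 + 18 = 54
Final: stock = 54, total_sold = 25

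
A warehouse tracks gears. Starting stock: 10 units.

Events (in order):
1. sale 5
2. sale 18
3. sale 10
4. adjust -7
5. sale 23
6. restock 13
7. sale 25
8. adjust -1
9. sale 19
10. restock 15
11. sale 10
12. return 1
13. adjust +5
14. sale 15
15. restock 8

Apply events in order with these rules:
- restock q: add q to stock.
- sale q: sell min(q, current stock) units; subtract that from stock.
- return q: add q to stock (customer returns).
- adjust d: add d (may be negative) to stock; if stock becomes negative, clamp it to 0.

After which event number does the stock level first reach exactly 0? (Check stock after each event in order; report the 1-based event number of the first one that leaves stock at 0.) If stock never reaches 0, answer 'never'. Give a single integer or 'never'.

Answer: 2

Derivation:
Processing events:
Start: stock = 10
  Event 1 (sale 5): sell min(5,10)=5. stock: 10 - 5 = 5. total_sold = 5
  Event 2 (sale 18): sell min(18,5)=5. stock: 5 - 5 = 0. total_sold = 10
  Event 3 (sale 10): sell min(10,0)=0. stock: 0 - 0 = 0. total_sold = 10
  Event 4 (adjust -7): 0 + -7 = 0 (clamped to 0)
  Event 5 (sale 23): sell min(23,0)=0. stock: 0 - 0 = 0. total_sold = 10
  Event 6 (restock 13): 0 + 13 = 13
  Event 7 (sale 25): sell min(25,13)=13. stock: 13 - 13 = 0. total_sold = 23
  Event 8 (adjust -1): 0 + -1 = 0 (clamped to 0)
  Event 9 (sale 19): sell min(19,0)=0. stock: 0 - 0 = 0. total_sold = 23
  Event 10 (restock 15): 0 + 15 = 15
  Event 11 (sale 10): sell min(10,15)=10. stock: 15 - 10 = 5. total_sold = 33
  Event 12 (return 1): 5 + 1 = 6
  Event 13 (adjust +5): 6 + 5 = 11
  Event 14 (sale 15): sell min(15,11)=11. stock: 11 - 11 = 0. total_sold = 44
  Event 15 (restock 8): 0 + 8 = 8
Final: stock = 8, total_sold = 44

First zero at event 2.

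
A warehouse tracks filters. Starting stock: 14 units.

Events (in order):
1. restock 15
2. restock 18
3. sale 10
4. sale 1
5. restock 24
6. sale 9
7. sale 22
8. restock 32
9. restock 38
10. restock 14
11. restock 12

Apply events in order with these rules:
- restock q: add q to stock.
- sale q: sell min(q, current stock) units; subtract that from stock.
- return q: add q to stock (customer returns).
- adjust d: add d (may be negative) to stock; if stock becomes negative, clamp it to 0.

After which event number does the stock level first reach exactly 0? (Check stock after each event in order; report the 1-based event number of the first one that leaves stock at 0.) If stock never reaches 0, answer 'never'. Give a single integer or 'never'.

Answer: never

Derivation:
Processing events:
Start: stock = 14
  Event 1 (restock 15): 14 + 15 = 29
  Event 2 (restock 18): 29 + 18 = 47
  Event 3 (sale 10): sell min(10,47)=10. stock: 47 - 10 = 37. total_sold = 10
  Event 4 (sale 1): sell min(1,37)=1. stock: 37 - 1 = 36. total_sold = 11
  Event 5 (restock 24): 36 + 24 = 60
  Event 6 (sale 9): sell min(9,60)=9. stock: 60 - 9 = 51. total_sold = 20
  Event 7 (sale 22): sell min(22,51)=22. stock: 51 - 22 = 29. total_sold = 42
  Event 8 (restock 32): 29 + 32 = 61
  Event 9 (restock 38): 61 + 38 = 99
  Event 10 (restock 14): 99 + 14 = 113
  Event 11 (restock 12): 113 + 12 = 125
Final: stock = 125, total_sold = 42

Stock never reaches 0.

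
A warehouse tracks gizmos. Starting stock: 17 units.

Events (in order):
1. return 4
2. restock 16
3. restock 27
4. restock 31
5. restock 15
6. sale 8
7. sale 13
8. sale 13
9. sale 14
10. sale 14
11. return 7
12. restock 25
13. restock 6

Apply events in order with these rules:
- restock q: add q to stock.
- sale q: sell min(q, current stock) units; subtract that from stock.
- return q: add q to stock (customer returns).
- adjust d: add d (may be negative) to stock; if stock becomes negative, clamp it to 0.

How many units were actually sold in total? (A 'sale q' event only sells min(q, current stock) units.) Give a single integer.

Processing events:
Start: stock = 17
  Event 1 (return 4): 17 + 4 = 21
  Event 2 (restock 16): 21 + 16 = 37
  Event 3 (restock 27): 37 + 27 = 64
  Event 4 (restock 31): 64 + 31 = 95
  Event 5 (restock 15): 95 + 15 = 110
  Event 6 (sale 8): sell min(8,110)=8. stock: 110 - 8 = 102. total_sold = 8
  Event 7 (sale 13): sell min(13,102)=13. stock: 102 - 13 = 89. total_sold = 21
  Event 8 (sale 13): sell min(13,89)=13. stock: 89 - 13 = 76. total_sold = 34
  Event 9 (sale 14): sell min(14,76)=14. stock: 76 - 14 = 62. total_sold = 48
  Event 10 (sale 14): sell min(14,62)=14. stock: 62 - 14 = 48. total_sold = 62
  Event 11 (return 7): 48 + 7 = 55
  Event 12 (restock 25): 55 + 25 = 80
  Event 13 (restock 6): 80 + 6 = 86
Final: stock = 86, total_sold = 62

Answer: 62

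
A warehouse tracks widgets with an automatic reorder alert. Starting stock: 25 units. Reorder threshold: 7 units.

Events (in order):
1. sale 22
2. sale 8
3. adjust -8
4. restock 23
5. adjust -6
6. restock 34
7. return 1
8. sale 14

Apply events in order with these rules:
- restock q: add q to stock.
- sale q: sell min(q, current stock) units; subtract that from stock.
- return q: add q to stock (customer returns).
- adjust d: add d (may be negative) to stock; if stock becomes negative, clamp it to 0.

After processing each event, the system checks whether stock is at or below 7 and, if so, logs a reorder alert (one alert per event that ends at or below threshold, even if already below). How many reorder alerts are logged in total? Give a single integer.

Answer: 3

Derivation:
Processing events:
Start: stock = 25
  Event 1 (sale 22): sell min(22,25)=22. stock: 25 - 22 = 3. total_sold = 22
  Event 2 (sale 8): sell min(8,3)=3. stock: 3 - 3 = 0. total_sold = 25
  Event 3 (adjust -8): 0 + -8 = 0 (clamped to 0)
  Event 4 (restock 23): 0 + 23 = 23
  Event 5 (adjust -6): 23 + -6 = 17
  Event 6 (restock 34): 17 + 34 = 51
  Event 7 (return 1): 51 + 1 = 52
  Event 8 (sale 14): sell min(14,52)=14. stock: 52 - 14 = 38. total_sold = 39
Final: stock = 38, total_sold = 39

Checking against threshold 7:
  After event 1: stock=3 <= 7 -> ALERT
  After event 2: stock=0 <= 7 -> ALERT
  After event 3: stock=0 <= 7 -> ALERT
  After event 4: stock=23 > 7
  After event 5: stock=17 > 7
  After event 6: stock=51 > 7
  After event 7: stock=52 > 7
  After event 8: stock=38 > 7
Alert events: [1, 2, 3]. Count = 3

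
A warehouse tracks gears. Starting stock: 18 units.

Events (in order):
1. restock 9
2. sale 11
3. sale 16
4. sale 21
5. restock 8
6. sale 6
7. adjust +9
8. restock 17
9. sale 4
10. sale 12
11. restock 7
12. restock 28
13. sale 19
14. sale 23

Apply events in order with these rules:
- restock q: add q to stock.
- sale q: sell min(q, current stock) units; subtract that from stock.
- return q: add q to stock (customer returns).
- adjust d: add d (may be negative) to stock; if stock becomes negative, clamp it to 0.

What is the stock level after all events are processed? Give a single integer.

Answer: 5

Derivation:
Processing events:
Start: stock = 18
  Event 1 (restock 9): 18 + 9 = 27
  Event 2 (sale 11): sell min(11,27)=11. stock: 27 - 11 = 16. total_sold = 11
  Event 3 (sale 16): sell min(16,16)=16. stock: 16 - 16 = 0. total_sold = 27
  Event 4 (sale 21): sell min(21,0)=0. stock: 0 - 0 = 0. total_sold = 27
  Event 5 (restock 8): 0 + 8 = 8
  Event 6 (sale 6): sell min(6,8)=6. stock: 8 - 6 = 2. total_sold = 33
  Event 7 (adjust +9): 2 + 9 = 11
  Event 8 (restock 17): 11 + 17 = 28
  Event 9 (sale 4): sell min(4,28)=4. stock: 28 - 4 = 24. total_sold = 37
  Event 10 (sale 12): sell min(12,24)=12. stock: 24 - 12 = 12. total_sold = 49
  Event 11 (restock 7): 12 + 7 = 19
  Event 12 (restock 28): 19 + 28 = 47
  Event 13 (sale 19): sell min(19,47)=19. stock: 47 - 19 = 28. total_sold = 68
  Event 14 (sale 23): sell min(23,28)=23. stock: 28 - 23 = 5. total_sold = 91
Final: stock = 5, total_sold = 91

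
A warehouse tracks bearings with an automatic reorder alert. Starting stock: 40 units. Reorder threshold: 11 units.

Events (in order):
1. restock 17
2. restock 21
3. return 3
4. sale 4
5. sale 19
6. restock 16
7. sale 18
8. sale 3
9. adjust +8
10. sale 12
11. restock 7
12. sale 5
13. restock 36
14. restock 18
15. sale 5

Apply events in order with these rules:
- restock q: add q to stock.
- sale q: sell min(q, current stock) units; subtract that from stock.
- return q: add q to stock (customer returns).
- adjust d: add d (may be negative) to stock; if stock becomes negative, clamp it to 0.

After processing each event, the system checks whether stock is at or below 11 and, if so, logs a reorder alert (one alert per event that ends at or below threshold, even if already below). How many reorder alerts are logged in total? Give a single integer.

Processing events:
Start: stock = 40
  Event 1 (restock 17): 40 + 17 = 57
  Event 2 (restock 21): 57 + 21 = 78
  Event 3 (return 3): 78 + 3 = 81
  Event 4 (sale 4): sell min(4,81)=4. stock: 81 - 4 = 77. total_sold = 4
  Event 5 (sale 19): sell min(19,77)=19. stock: 77 - 19 = 58. total_sold = 23
  Event 6 (restock 16): 58 + 16 = 74
  Event 7 (sale 18): sell min(18,74)=18. stock: 74 - 18 = 56. total_sold = 41
  Event 8 (sale 3): sell min(3,56)=3. stock: 56 - 3 = 53. total_sold = 44
  Event 9 (adjust +8): 53 + 8 = 61
  Event 10 (sale 12): sell min(12,61)=12. stock: 61 - 12 = 49. total_sold = 56
  Event 11 (restock 7): 49 + 7 = 56
  Event 12 (sale 5): sell min(5,56)=5. stock: 56 - 5 = 51. total_sold = 61
  Event 13 (restock 36): 51 + 36 = 87
  Event 14 (restock 18): 87 + 18 = 105
  Event 15 (sale 5): sell min(5,105)=5. stock: 105 - 5 = 100. total_sold = 66
Final: stock = 100, total_sold = 66

Checking against threshold 11:
  After event 1: stock=57 > 11
  After event 2: stock=78 > 11
  After event 3: stock=81 > 11
  After event 4: stock=77 > 11
  After event 5: stock=58 > 11
  After event 6: stock=74 > 11
  After event 7: stock=56 > 11
  After event 8: stock=53 > 11
  After event 9: stock=61 > 11
  After event 10: stock=49 > 11
  After event 11: stock=56 > 11
  After event 12: stock=51 > 11
  After event 13: stock=87 > 11
  After event 14: stock=105 > 11
  After event 15: stock=100 > 11
Alert events: []. Count = 0

Answer: 0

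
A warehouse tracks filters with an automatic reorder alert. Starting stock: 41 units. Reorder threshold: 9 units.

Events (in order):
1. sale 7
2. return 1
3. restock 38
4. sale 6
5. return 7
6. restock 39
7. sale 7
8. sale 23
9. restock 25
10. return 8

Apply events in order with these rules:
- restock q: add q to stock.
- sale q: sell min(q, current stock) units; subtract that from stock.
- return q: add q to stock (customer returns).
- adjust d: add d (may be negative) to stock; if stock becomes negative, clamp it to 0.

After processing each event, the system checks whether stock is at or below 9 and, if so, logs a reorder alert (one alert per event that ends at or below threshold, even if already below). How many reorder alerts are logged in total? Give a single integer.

Processing events:
Start: stock = 41
  Event 1 (sale 7): sell min(7,41)=7. stock: 41 - 7 = 34. total_sold = 7
  Event 2 (return 1): 34 + 1 = 35
  Event 3 (restock 38): 35 + 38 = 73
  Event 4 (sale 6): sell min(6,73)=6. stock: 73 - 6 = 67. total_sold = 13
  Event 5 (return 7): 67 + 7 = 74
  Event 6 (restock 39): 74 + 39 = 113
  Event 7 (sale 7): sell min(7,113)=7. stock: 113 - 7 = 106. total_sold = 20
  Event 8 (sale 23): sell min(23,106)=23. stock: 106 - 23 = 83. total_sold = 43
  Event 9 (restock 25): 83 + 25 = 108
  Event 10 (return 8): 108 + 8 = 116
Final: stock = 116, total_sold = 43

Checking against threshold 9:
  After event 1: stock=34 > 9
  After event 2: stock=35 > 9
  After event 3: stock=73 > 9
  After event 4: stock=67 > 9
  After event 5: stock=74 > 9
  After event 6: stock=113 > 9
  After event 7: stock=106 > 9
  After event 8: stock=83 > 9
  After event 9: stock=108 > 9
  After event 10: stock=116 > 9
Alert events: []. Count = 0

Answer: 0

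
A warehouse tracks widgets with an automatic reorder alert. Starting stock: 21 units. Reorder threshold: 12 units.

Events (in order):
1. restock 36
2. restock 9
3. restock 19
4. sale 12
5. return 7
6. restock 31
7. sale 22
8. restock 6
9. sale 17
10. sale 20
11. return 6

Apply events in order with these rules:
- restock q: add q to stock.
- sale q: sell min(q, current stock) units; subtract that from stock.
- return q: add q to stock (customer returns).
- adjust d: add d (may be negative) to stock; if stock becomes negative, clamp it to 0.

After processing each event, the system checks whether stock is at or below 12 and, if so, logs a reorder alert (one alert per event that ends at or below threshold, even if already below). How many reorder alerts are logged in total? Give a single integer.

Processing events:
Start: stock = 21
  Event 1 (restock 36): 21 + 36 = 57
  Event 2 (restock 9): 57 + 9 = 66
  Event 3 (restock 19): 66 + 19 = 85
  Event 4 (sale 12): sell min(12,85)=12. stock: 85 - 12 = 73. total_sold = 12
  Event 5 (return 7): 73 + 7 = 80
  Event 6 (restock 31): 80 + 31 = 111
  Event 7 (sale 22): sell min(22,111)=22. stock: 111 - 22 = 89. total_sold = 34
  Event 8 (restock 6): 89 + 6 = 95
  Event 9 (sale 17): sell min(17,95)=17. stock: 95 - 17 = 78. total_sold = 51
  Event 10 (sale 20): sell min(20,78)=20. stock: 78 - 20 = 58. total_sold = 71
  Event 11 (return 6): 58 + 6 = 64
Final: stock = 64, total_sold = 71

Checking against threshold 12:
  After event 1: stock=57 > 12
  After event 2: stock=66 > 12
  After event 3: stock=85 > 12
  After event 4: stock=73 > 12
  After event 5: stock=80 > 12
  After event 6: stock=111 > 12
  After event 7: stock=89 > 12
  After event 8: stock=95 > 12
  After event 9: stock=78 > 12
  After event 10: stock=58 > 12
  After event 11: stock=64 > 12
Alert events: []. Count = 0

Answer: 0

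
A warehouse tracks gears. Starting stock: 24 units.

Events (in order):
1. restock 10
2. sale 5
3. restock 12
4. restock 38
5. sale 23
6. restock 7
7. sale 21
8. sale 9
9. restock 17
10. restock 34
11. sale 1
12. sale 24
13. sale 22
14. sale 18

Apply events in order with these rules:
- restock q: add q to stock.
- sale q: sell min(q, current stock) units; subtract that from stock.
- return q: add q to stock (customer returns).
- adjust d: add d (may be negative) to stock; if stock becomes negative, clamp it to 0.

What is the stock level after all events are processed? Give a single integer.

Processing events:
Start: stock = 24
  Event 1 (restock 10): 24 + 10 = 34
  Event 2 (sale 5): sell min(5,34)=5. stock: 34 - 5 = 29. total_sold = 5
  Event 3 (restock 12): 29 + 12 = 41
  Event 4 (restock 38): 41 + 38 = 79
  Event 5 (sale 23): sell min(23,79)=23. stock: 79 - 23 = 56. total_sold = 28
  Event 6 (restock 7): 56 + 7 = 63
  Event 7 (sale 21): sell min(21,63)=21. stock: 63 - 21 = 42. total_sold = 49
  Event 8 (sale 9): sell min(9,42)=9. stock: 42 - 9 = 33. total_sold = 58
  Event 9 (restock 17): 33 + 17 = 50
  Event 10 (restock 34): 50 + 34 = 84
  Event 11 (sale 1): sell min(1,84)=1. stock: 84 - 1 = 83. total_sold = 59
  Event 12 (sale 24): sell min(24,83)=24. stock: 83 - 24 = 59. total_sold = 83
  Event 13 (sale 22): sell min(22,59)=22. stock: 59 - 22 = 37. total_sold = 105
  Event 14 (sale 18): sell min(18,37)=18. stock: 37 - 18 = 19. total_sold = 123
Final: stock = 19, total_sold = 123

Answer: 19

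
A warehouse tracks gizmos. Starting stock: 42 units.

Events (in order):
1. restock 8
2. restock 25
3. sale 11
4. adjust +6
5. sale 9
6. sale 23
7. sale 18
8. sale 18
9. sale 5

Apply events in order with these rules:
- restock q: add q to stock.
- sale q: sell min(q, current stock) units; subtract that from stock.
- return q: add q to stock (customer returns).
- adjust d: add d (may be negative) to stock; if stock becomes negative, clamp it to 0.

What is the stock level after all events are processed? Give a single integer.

Processing events:
Start: stock = 42
  Event 1 (restock 8): 42 + 8 = 50
  Event 2 (restock 25): 50 + 25 = 75
  Event 3 (sale 11): sell min(11,75)=11. stock: 75 - 11 = 64. total_sold = 11
  Event 4 (adjust +6): 64 + 6 = 70
  Event 5 (sale 9): sell min(9,70)=9. stock: 70 - 9 = 61. total_sold = 20
  Event 6 (sale 23): sell min(23,61)=23. stock: 61 - 23 = 38. total_sold = 43
  Event 7 (sale 18): sell min(18,38)=18. stock: 38 - 18 = 20. total_sold = 61
  Event 8 (sale 18): sell min(18,20)=18. stock: 20 - 18 = 2. total_sold = 79
  Event 9 (sale 5): sell min(5,2)=2. stock: 2 - 2 = 0. total_sold = 81
Final: stock = 0, total_sold = 81

Answer: 0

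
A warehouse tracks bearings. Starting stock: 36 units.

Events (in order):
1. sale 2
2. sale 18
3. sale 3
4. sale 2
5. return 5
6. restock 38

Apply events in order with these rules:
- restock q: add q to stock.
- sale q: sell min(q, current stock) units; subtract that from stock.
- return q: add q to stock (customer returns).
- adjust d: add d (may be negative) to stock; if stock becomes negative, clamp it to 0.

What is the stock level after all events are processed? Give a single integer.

Processing events:
Start: stock = 36
  Event 1 (sale 2): sell min(2,36)=2. stock: 36 - 2 = 34. total_sold = 2
  Event 2 (sale 18): sell min(18,34)=18. stock: 34 - 18 = 16. total_sold = 20
  Event 3 (sale 3): sell min(3,16)=3. stock: 16 - 3 = 13. total_sold = 23
  Event 4 (sale 2): sell min(2,13)=2. stock: 13 - 2 = 11. total_sold = 25
  Event 5 (return 5): 11 + 5 = 16
  Event 6 (restock 38): 16 + 38 = 54
Final: stock = 54, total_sold = 25

Answer: 54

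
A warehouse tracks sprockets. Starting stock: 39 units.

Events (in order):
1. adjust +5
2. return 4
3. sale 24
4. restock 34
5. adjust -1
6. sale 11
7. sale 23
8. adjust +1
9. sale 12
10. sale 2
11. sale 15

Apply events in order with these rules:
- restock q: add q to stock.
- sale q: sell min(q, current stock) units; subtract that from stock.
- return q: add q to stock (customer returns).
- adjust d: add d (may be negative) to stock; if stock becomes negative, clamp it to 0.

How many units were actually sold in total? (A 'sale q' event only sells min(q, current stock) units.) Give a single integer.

Answer: 82

Derivation:
Processing events:
Start: stock = 39
  Event 1 (adjust +5): 39 + 5 = 44
  Event 2 (return 4): 44 + 4 = 48
  Event 3 (sale 24): sell min(24,48)=24. stock: 48 - 24 = 24. total_sold = 24
  Event 4 (restock 34): 24 + 34 = 58
  Event 5 (adjust -1): 58 + -1 = 57
  Event 6 (sale 11): sell min(11,57)=11. stock: 57 - 11 = 46. total_sold = 35
  Event 7 (sale 23): sell min(23,46)=23. stock: 46 - 23 = 23. total_sold = 58
  Event 8 (adjust +1): 23 + 1 = 24
  Event 9 (sale 12): sell min(12,24)=12. stock: 24 - 12 = 12. total_sold = 70
  Event 10 (sale 2): sell min(2,12)=2. stock: 12 - 2 = 10. total_sold = 72
  Event 11 (sale 15): sell min(15,10)=10. stock: 10 - 10 = 0. total_sold = 82
Final: stock = 0, total_sold = 82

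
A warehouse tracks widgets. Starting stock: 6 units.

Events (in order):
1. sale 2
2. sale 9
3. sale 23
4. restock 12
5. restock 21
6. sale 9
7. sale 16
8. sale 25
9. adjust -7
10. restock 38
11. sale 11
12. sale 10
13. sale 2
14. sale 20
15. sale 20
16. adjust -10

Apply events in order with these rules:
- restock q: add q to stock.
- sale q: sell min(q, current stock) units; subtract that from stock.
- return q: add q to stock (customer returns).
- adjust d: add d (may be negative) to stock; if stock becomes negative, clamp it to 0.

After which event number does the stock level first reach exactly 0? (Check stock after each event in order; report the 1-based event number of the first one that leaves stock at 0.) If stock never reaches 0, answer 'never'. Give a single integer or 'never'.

Processing events:
Start: stock = 6
  Event 1 (sale 2): sell min(2,6)=2. stock: 6 - 2 = 4. total_sold = 2
  Event 2 (sale 9): sell min(9,4)=4. stock: 4 - 4 = 0. total_sold = 6
  Event 3 (sale 23): sell min(23,0)=0. stock: 0 - 0 = 0. total_sold = 6
  Event 4 (restock 12): 0 + 12 = 12
  Event 5 (restock 21): 12 + 21 = 33
  Event 6 (sale 9): sell min(9,33)=9. stock: 33 - 9 = 24. total_sold = 15
  Event 7 (sale 16): sell min(16,24)=16. stock: 24 - 16 = 8. total_sold = 31
  Event 8 (sale 25): sell min(25,8)=8. stock: 8 - 8 = 0. total_sold = 39
  Event 9 (adjust -7): 0 + -7 = 0 (clamped to 0)
  Event 10 (restock 38): 0 + 38 = 38
  Event 11 (sale 11): sell min(11,38)=11. stock: 38 - 11 = 27. total_sold = 50
  Event 12 (sale 10): sell min(10,27)=10. stock: 27 - 10 = 17. total_sold = 60
  Event 13 (sale 2): sell min(2,17)=2. stock: 17 - 2 = 15. total_sold = 62
  Event 14 (sale 20): sell min(20,15)=15. stock: 15 - 15 = 0. total_sold = 77
  Event 15 (sale 20): sell min(20,0)=0. stock: 0 - 0 = 0. total_sold = 77
  Event 16 (adjust -10): 0 + -10 = 0 (clamped to 0)
Final: stock = 0, total_sold = 77

First zero at event 2.

Answer: 2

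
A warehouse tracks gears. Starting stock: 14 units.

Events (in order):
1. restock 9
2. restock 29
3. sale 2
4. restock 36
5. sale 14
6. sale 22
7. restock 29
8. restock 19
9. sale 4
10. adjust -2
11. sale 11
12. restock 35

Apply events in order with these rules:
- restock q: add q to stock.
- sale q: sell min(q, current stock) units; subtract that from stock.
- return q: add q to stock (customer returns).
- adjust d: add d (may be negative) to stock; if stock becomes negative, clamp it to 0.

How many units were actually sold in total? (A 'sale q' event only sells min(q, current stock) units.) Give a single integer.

Answer: 53

Derivation:
Processing events:
Start: stock = 14
  Event 1 (restock 9): 14 + 9 = 23
  Event 2 (restock 29): 23 + 29 = 52
  Event 3 (sale 2): sell min(2,52)=2. stock: 52 - 2 = 50. total_sold = 2
  Event 4 (restock 36): 50 + 36 = 86
  Event 5 (sale 14): sell min(14,86)=14. stock: 86 - 14 = 72. total_sold = 16
  Event 6 (sale 22): sell min(22,72)=22. stock: 72 - 22 = 50. total_sold = 38
  Event 7 (restock 29): 50 + 29 = 79
  Event 8 (restock 19): 79 + 19 = 98
  Event 9 (sale 4): sell min(4,98)=4. stock: 98 - 4 = 94. total_sold = 42
  Event 10 (adjust -2): 94 + -2 = 92
  Event 11 (sale 11): sell min(11,92)=11. stock: 92 - 11 = 81. total_sold = 53
  Event 12 (restock 35): 81 + 35 = 116
Final: stock = 116, total_sold = 53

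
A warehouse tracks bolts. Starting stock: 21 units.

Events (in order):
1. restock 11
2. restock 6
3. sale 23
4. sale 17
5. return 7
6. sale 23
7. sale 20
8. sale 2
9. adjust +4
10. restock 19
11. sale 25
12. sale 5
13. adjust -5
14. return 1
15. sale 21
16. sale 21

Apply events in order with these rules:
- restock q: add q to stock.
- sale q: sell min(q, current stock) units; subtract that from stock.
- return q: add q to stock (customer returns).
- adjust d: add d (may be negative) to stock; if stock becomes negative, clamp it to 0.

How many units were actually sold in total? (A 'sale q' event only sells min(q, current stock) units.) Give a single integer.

Processing events:
Start: stock = 21
  Event 1 (restock 11): 21 + 11 = 32
  Event 2 (restock 6): 32 + 6 = 38
  Event 3 (sale 23): sell min(23,38)=23. stock: 38 - 23 = 15. total_sold = 23
  Event 4 (sale 17): sell min(17,15)=15. stock: 15 - 15 = 0. total_sold = 38
  Event 5 (return 7): 0 + 7 = 7
  Event 6 (sale 23): sell min(23,7)=7. stock: 7 - 7 = 0. total_sold = 45
  Event 7 (sale 20): sell min(20,0)=0. stock: 0 - 0 = 0. total_sold = 45
  Event 8 (sale 2): sell min(2,0)=0. stock: 0 - 0 = 0. total_sold = 45
  Event 9 (adjust +4): 0 + 4 = 4
  Event 10 (restock 19): 4 + 19 = 23
  Event 11 (sale 25): sell min(25,23)=23. stock: 23 - 23 = 0. total_sold = 68
  Event 12 (sale 5): sell min(5,0)=0. stock: 0 - 0 = 0. total_sold = 68
  Event 13 (adjust -5): 0 + -5 = 0 (clamped to 0)
  Event 14 (return 1): 0 + 1 = 1
  Event 15 (sale 21): sell min(21,1)=1. stock: 1 - 1 = 0. total_sold = 69
  Event 16 (sale 21): sell min(21,0)=0. stock: 0 - 0 = 0. total_sold = 69
Final: stock = 0, total_sold = 69

Answer: 69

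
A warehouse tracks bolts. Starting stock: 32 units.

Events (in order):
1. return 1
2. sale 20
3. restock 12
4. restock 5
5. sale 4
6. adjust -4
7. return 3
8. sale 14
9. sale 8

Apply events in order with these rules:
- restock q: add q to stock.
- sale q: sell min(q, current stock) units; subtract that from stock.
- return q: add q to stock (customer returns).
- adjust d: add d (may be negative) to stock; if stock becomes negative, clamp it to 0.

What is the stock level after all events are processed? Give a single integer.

Processing events:
Start: stock = 32
  Event 1 (return 1): 32 + 1 = 33
  Event 2 (sale 20): sell min(20,33)=20. stock: 33 - 20 = 13. total_sold = 20
  Event 3 (restock 12): 13 + 12 = 25
  Event 4 (restock 5): 25 + 5 = 30
  Event 5 (sale 4): sell min(4,30)=4. stock: 30 - 4 = 26. total_sold = 24
  Event 6 (adjust -4): 26 + -4 = 22
  Event 7 (return 3): 22 + 3 = 25
  Event 8 (sale 14): sell min(14,25)=14. stock: 25 - 14 = 11. total_sold = 38
  Event 9 (sale 8): sell min(8,11)=8. stock: 11 - 8 = 3. total_sold = 46
Final: stock = 3, total_sold = 46

Answer: 3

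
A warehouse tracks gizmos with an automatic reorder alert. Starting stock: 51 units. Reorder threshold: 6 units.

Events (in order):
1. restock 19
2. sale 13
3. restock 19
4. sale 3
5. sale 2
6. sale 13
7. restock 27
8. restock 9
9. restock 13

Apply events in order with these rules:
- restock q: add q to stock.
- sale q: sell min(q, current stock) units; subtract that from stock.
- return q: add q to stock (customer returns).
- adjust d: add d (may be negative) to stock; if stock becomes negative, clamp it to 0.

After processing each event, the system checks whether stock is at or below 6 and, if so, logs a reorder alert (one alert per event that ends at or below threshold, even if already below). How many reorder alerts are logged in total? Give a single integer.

Processing events:
Start: stock = 51
  Event 1 (restock 19): 51 + 19 = 70
  Event 2 (sale 13): sell min(13,70)=13. stock: 70 - 13 = 57. total_sold = 13
  Event 3 (restock 19): 57 + 19 = 76
  Event 4 (sale 3): sell min(3,76)=3. stock: 76 - 3 = 73. total_sold = 16
  Event 5 (sale 2): sell min(2,73)=2. stock: 73 - 2 = 71. total_sold = 18
  Event 6 (sale 13): sell min(13,71)=13. stock: 71 - 13 = 58. total_sold = 31
  Event 7 (restock 27): 58 + 27 = 85
  Event 8 (restock 9): 85 + 9 = 94
  Event 9 (restock 13): 94 + 13 = 107
Final: stock = 107, total_sold = 31

Checking against threshold 6:
  After event 1: stock=70 > 6
  After event 2: stock=57 > 6
  After event 3: stock=76 > 6
  After event 4: stock=73 > 6
  After event 5: stock=71 > 6
  After event 6: stock=58 > 6
  After event 7: stock=85 > 6
  After event 8: stock=94 > 6
  After event 9: stock=107 > 6
Alert events: []. Count = 0

Answer: 0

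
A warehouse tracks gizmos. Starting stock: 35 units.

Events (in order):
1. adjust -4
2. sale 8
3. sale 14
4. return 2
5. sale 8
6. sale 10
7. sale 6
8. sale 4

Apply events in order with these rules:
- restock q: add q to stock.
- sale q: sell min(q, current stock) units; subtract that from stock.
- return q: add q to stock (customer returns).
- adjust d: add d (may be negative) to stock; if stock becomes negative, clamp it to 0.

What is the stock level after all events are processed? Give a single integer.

Processing events:
Start: stock = 35
  Event 1 (adjust -4): 35 + -4 = 31
  Event 2 (sale 8): sell min(8,31)=8. stock: 31 - 8 = 23. total_sold = 8
  Event 3 (sale 14): sell min(14,23)=14. stock: 23 - 14 = 9. total_sold = 22
  Event 4 (return 2): 9 + 2 = 11
  Event 5 (sale 8): sell min(8,11)=8. stock: 11 - 8 = 3. total_sold = 30
  Event 6 (sale 10): sell min(10,3)=3. stock: 3 - 3 = 0. total_sold = 33
  Event 7 (sale 6): sell min(6,0)=0. stock: 0 - 0 = 0. total_sold = 33
  Event 8 (sale 4): sell min(4,0)=0. stock: 0 - 0 = 0. total_sold = 33
Final: stock = 0, total_sold = 33

Answer: 0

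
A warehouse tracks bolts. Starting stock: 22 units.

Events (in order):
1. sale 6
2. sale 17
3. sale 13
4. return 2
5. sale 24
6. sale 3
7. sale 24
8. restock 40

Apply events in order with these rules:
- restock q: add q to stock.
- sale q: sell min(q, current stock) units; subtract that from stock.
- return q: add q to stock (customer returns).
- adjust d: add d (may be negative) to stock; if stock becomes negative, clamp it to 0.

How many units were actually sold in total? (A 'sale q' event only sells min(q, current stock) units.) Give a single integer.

Answer: 24

Derivation:
Processing events:
Start: stock = 22
  Event 1 (sale 6): sell min(6,22)=6. stock: 22 - 6 = 16. total_sold = 6
  Event 2 (sale 17): sell min(17,16)=16. stock: 16 - 16 = 0. total_sold = 22
  Event 3 (sale 13): sell min(13,0)=0. stock: 0 - 0 = 0. total_sold = 22
  Event 4 (return 2): 0 + 2 = 2
  Event 5 (sale 24): sell min(24,2)=2. stock: 2 - 2 = 0. total_sold = 24
  Event 6 (sale 3): sell min(3,0)=0. stock: 0 - 0 = 0. total_sold = 24
  Event 7 (sale 24): sell min(24,0)=0. stock: 0 - 0 = 0. total_sold = 24
  Event 8 (restock 40): 0 + 40 = 40
Final: stock = 40, total_sold = 24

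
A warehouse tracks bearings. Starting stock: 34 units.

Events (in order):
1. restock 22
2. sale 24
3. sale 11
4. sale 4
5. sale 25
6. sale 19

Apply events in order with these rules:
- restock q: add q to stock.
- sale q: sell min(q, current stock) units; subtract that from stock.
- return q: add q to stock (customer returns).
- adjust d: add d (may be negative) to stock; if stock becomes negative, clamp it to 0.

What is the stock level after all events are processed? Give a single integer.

Answer: 0

Derivation:
Processing events:
Start: stock = 34
  Event 1 (restock 22): 34 + 22 = 56
  Event 2 (sale 24): sell min(24,56)=24. stock: 56 - 24 = 32. total_sold = 24
  Event 3 (sale 11): sell min(11,32)=11. stock: 32 - 11 = 21. total_sold = 35
  Event 4 (sale 4): sell min(4,21)=4. stock: 21 - 4 = 17. total_sold = 39
  Event 5 (sale 25): sell min(25,17)=17. stock: 17 - 17 = 0. total_sold = 56
  Event 6 (sale 19): sell min(19,0)=0. stock: 0 - 0 = 0. total_sold = 56
Final: stock = 0, total_sold = 56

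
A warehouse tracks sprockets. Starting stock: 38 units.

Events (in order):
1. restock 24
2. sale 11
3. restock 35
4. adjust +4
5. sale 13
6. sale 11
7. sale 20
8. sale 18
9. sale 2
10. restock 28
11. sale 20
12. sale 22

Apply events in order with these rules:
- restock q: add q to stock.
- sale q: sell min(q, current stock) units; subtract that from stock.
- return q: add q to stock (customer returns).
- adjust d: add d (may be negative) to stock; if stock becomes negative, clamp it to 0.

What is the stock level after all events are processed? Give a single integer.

Answer: 12

Derivation:
Processing events:
Start: stock = 38
  Event 1 (restock 24): 38 + 24 = 62
  Event 2 (sale 11): sell min(11,62)=11. stock: 62 - 11 = 51. total_sold = 11
  Event 3 (restock 35): 51 + 35 = 86
  Event 4 (adjust +4): 86 + 4 = 90
  Event 5 (sale 13): sell min(13,90)=13. stock: 90 - 13 = 77. total_sold = 24
  Event 6 (sale 11): sell min(11,77)=11. stock: 77 - 11 = 66. total_sold = 35
  Event 7 (sale 20): sell min(20,66)=20. stock: 66 - 20 = 46. total_sold = 55
  Event 8 (sale 18): sell min(18,46)=18. stock: 46 - 18 = 28. total_sold = 73
  Event 9 (sale 2): sell min(2,28)=2. stock: 28 - 2 = 26. total_sold = 75
  Event 10 (restock 28): 26 + 28 = 54
  Event 11 (sale 20): sell min(20,54)=20. stock: 54 - 20 = 34. total_sold = 95
  Event 12 (sale 22): sell min(22,34)=22. stock: 34 - 22 = 12. total_sold = 117
Final: stock = 12, total_sold = 117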